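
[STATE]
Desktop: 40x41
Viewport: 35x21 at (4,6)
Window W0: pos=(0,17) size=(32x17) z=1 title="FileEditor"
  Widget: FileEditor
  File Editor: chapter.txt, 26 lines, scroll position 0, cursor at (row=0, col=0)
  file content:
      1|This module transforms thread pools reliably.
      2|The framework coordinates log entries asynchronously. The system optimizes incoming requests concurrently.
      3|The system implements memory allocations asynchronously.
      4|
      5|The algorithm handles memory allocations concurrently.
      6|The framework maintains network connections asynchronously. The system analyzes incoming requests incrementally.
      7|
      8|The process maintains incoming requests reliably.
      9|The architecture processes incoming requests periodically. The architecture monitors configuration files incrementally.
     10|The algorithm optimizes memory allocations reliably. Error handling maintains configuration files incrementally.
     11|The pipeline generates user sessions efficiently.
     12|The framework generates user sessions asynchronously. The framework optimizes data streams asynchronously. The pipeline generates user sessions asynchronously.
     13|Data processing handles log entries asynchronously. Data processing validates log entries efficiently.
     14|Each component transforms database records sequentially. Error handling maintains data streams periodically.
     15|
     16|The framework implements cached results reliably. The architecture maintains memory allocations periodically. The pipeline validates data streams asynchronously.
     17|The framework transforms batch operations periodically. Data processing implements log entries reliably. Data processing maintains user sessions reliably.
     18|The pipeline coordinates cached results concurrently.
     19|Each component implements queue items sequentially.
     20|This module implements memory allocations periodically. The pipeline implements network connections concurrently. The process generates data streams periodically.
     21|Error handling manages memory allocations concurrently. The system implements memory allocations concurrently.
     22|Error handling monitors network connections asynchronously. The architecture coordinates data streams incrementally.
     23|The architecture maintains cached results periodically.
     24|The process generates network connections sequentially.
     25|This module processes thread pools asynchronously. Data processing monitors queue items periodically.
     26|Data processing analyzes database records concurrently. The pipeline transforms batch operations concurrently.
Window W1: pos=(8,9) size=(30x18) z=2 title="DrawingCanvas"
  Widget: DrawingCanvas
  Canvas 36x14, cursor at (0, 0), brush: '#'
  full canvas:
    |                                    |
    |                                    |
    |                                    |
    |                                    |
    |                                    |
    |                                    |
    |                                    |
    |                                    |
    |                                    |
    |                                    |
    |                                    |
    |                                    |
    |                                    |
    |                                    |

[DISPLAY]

                                   
                                   
                                   
    ┏━━━━━━━━━━━━━━━━━━━━━━━━━━━━┓ 
    ┃ DrawingCanvas              ┃ 
    ┠────────────────────────────┨ 
    ┃+                           ┃ 
    ┃                            ┃ 
    ┃                            ┃ 
    ┃                            ┃ 
    ┃                            ┃ 
━━━━┃                            ┃ 
leEd┃                            ┃ 
────┃                            ┃ 
s mo┃                            ┃ 
 fra┃                            ┃ 
 sys┃                            ┃ 
    ┃                            ┃ 
 alg┃                            ┃ 
 fra┃                            ┃ 
    ┗━━━━━━━━━━━━━━━━━━━━━━━━━━━━┛ 


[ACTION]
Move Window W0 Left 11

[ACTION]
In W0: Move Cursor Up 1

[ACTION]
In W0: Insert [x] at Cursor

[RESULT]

                                   
                                   
                                   
    ┏━━━━━━━━━━━━━━━━━━━━━━━━━━━━┓ 
    ┃ DrawingCanvas              ┃ 
    ┠────────────────────────────┨ 
    ┃+                           ┃ 
    ┃                            ┃ 
    ┃                            ┃ 
    ┃                            ┃ 
    ┃                            ┃ 
━━━━┃                            ┃ 
leEd┃                            ┃ 
────┃                            ┃ 
is m┃                            ┃ 
 fra┃                            ┃ 
 sys┃                            ┃ 
    ┃                            ┃ 
 alg┃                            ┃ 
 fra┃                            ┃ 
    ┗━━━━━━━━━━━━━━━━━━━━━━━━━━━━┛ 


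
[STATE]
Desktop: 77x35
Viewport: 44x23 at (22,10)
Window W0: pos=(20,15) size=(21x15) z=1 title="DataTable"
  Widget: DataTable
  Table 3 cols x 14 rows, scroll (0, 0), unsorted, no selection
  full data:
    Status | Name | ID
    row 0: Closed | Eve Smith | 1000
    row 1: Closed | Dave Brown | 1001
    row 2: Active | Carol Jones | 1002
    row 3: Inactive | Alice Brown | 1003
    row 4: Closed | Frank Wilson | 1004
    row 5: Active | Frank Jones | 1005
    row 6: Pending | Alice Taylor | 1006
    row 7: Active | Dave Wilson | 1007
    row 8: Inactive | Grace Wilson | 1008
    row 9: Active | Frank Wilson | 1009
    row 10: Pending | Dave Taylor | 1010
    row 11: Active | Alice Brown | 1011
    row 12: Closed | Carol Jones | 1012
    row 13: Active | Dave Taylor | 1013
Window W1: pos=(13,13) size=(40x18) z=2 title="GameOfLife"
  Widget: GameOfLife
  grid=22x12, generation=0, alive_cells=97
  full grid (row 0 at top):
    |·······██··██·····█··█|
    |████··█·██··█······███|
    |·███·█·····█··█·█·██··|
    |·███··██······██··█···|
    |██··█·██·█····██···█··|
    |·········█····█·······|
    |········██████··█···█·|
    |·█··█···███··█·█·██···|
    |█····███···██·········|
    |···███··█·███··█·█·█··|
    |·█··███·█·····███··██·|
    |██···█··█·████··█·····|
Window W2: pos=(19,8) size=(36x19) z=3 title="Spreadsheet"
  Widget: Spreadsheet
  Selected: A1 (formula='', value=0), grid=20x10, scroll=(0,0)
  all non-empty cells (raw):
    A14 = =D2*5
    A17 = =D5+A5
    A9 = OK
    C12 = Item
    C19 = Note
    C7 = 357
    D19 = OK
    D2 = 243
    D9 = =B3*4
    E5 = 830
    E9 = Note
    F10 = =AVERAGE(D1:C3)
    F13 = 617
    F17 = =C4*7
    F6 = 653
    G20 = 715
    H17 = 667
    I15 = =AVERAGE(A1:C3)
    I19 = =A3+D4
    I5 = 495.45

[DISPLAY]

────────────────────────────────┨           
:                               ┃           
     A       B       C       D  ┃           
--------------------------------┃           
1      [0]       0       0      ┃           
2        0       0       0     2┃           
3        0       0       0      ┃           
4        0       0       0      ┃           
5        0       0       0      ┃           
6        0       0       0      ┃           
7        0       0     357      ┃           
8        0       0       0      ┃           
9 OK             0       0      ┃           
0        0       0       0      ┃           
1        0       0       0      ┃           
2        0       0Item          ┃           
━━━━━━━━━━━━━━━━━━━━━━━━━━━━━━━━┛           
█·····███··██·                ┃             
█·████··█·····                ┃             
                              ┃             
━━━━━━━━━━━━━━━━━━━━━━━━━━━━━━┛             
                                            
                                            


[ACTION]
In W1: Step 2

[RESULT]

────────────────────────────────┨           
:                               ┃           
     A       B       C       D  ┃           
--------------------------------┃           
1      [0]       0       0      ┃           
2        0       0       0     2┃           
3        0       0       0      ┃           
4        0       0       0      ┃           
5        0       0       0      ┃           
6        0       0       0      ┃           
7        0       0     357      ┃           
8        0       0       0      ┃           
9 OK             0       0      ┃           
0        0       0       0      ┃           
1        0       0       0      ┃           
2        0       0Item          ┃           
━━━━━━━━━━━━━━━━━━━━━━━━━━━━━━━━┛           
········██··█·                ┃             
█···████·███··                ┃             
                              ┃             
━━━━━━━━━━━━━━━━━━━━━━━━━━━━━━┛             
                                            
                                            


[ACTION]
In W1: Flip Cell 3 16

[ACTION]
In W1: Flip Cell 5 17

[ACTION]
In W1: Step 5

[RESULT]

────────────────────────────────┨           
:                               ┃           
     A       B       C       D  ┃           
--------------------------------┃           
1      [0]       0       0      ┃           
2        0       0       0     2┃           
3        0       0       0      ┃           
4        0       0       0      ┃           
5        0       0       0      ┃           
6        0       0       0      ┃           
7        0       0     357      ┃           
8        0       0       0      ┃           
9 OK             0       0      ┃           
0        0       0       0      ┃           
1        0       0       0      ┃           
2        0       0Item          ┃           
━━━━━━━━━━━━━━━━━━━━━━━━━━━━━━━━┛           
·········█···█                ┃             
··············                ┃             
                              ┃             
━━━━━━━━━━━━━━━━━━━━━━━━━━━━━━┛             
                                            
                                            


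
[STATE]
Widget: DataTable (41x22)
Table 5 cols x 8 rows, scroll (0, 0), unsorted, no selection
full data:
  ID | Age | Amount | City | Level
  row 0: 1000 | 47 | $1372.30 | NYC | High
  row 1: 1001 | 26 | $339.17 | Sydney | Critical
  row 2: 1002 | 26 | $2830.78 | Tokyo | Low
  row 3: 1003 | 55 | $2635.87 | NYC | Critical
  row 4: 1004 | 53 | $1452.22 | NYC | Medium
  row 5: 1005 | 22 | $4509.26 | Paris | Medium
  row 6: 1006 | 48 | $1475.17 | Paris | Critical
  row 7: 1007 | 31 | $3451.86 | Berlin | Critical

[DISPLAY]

ID  │Age│Amount  │City  │Level           
────┼───┼────────┼──────┼────────        
1000│47 │$1372.30│NYC   │High            
1001│26 │$339.17 │Sydney│Critical        
1002│26 │$2830.78│Tokyo │Low             
1003│55 │$2635.87│NYC   │Critical        
1004│53 │$1452.22│NYC   │Medium          
1005│22 │$4509.26│Paris │Medium          
1006│48 │$1475.17│Paris │Critical        
1007│31 │$3451.86│Berlin│Critical        
                                         
                                         
                                         
                                         
                                         
                                         
                                         
                                         
                                         
                                         
                                         
                                         


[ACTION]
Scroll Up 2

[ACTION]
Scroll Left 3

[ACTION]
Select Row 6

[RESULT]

ID  │Age│Amount  │City  │Level           
────┼───┼────────┼──────┼────────        
1000│47 │$1372.30│NYC   │High            
1001│26 │$339.17 │Sydney│Critical        
1002│26 │$2830.78│Tokyo │Low             
1003│55 │$2635.87│NYC   │Critical        
1004│53 │$1452.22│NYC   │Medium          
1005│22 │$4509.26│Paris │Medium          
>006│48 │$1475.17│Paris │Critical        
1007│31 │$3451.86│Berlin│Critical        
                                         
                                         
                                         
                                         
                                         
                                         
                                         
                                         
                                         
                                         
                                         
                                         


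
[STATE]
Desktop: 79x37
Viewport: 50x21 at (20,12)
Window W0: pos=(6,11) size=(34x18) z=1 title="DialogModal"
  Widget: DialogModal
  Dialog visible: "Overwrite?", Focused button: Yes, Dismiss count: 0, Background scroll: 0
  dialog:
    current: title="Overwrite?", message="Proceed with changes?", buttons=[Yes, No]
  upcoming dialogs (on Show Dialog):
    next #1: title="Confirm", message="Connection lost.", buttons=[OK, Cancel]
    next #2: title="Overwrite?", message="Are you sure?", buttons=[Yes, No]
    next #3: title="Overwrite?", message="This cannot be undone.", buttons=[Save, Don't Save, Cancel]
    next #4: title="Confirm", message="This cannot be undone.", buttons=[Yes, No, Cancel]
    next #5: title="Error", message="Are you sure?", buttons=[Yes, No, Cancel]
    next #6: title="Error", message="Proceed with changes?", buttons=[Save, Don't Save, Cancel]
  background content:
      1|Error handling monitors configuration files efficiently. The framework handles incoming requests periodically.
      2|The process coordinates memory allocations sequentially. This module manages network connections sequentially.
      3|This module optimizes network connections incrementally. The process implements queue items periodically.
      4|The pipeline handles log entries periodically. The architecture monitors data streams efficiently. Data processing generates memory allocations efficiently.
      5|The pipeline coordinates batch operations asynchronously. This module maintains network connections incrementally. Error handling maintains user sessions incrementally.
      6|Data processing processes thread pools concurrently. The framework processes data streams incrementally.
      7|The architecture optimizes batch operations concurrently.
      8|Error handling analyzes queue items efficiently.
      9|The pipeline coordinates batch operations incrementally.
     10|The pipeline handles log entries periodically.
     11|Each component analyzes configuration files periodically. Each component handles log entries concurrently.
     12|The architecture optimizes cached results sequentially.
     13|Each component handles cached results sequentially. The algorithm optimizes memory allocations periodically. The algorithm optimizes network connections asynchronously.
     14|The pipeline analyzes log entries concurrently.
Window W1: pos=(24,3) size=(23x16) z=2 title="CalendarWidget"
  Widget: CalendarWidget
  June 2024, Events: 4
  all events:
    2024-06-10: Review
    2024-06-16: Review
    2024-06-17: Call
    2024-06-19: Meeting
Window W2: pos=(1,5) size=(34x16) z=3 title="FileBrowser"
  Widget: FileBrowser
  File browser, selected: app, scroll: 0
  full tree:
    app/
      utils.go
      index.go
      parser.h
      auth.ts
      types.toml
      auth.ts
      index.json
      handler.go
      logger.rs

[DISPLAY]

              ┃7 28 29 30 ┃                       
              ┃           ┃                       
              ┃           ┃                       
              ┃           ┃                       
              ┃           ┃                       
              ┃           ┃                       
              ┃━━━━━━━━━━━┛                       
              ┃read┃                              
━━━━━━━━━━━━━━┛atch┃                              
es]  No       │e it┃                              
──────────────┘ch o┃                              
handles log entries┃                              
t analyzes configur┃                              
ure optimizes cache┃                              
t handles cached re┃                              
analyzes log entrie┃                              
━━━━━━━━━━━━━━━━━━━┛                              
                                                  
                                                  
                                                  
                                                  


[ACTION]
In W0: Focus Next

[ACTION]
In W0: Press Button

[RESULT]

              ┃7 28 29 30 ┃                       
              ┃           ┃                       
              ┃           ┃                       
              ┃           ┃                       
              ┃           ┃                       
              ┃           ┃                       
              ┃━━━━━━━━━━━┛                       
              ┃read┃                              
━━━━━━━━━━━━━━┛atch┃                              
g analyzes queue it┃                              
coordinates batch o┃                              
handles log entries┃                              
t analyzes configur┃                              
ure optimizes cache┃                              
t handles cached re┃                              
analyzes log entrie┃                              
━━━━━━━━━━━━━━━━━━━┛                              
                                                  
                                                  
                                                  
                                                  


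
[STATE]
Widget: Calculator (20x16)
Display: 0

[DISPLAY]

                   0
┌───┬───┬───┬───┐   
│ 7 │ 8 │ 9 │ ÷ │   
├───┼───┼───┼───┤   
│ 4 │ 5 │ 6 │ × │   
├───┼───┼───┼───┤   
│ 1 │ 2 │ 3 │ - │   
├───┼───┼───┼───┤   
│ 0 │ . │ = │ + │   
├───┼───┼───┼───┤   
│ C │ MC│ MR│ M+│   
└───┴───┴───┴───┘   
                    
                    
                    
                    


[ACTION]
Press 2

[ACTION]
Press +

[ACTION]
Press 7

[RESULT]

                   7
┌───┬───┬───┬───┐   
│ 7 │ 8 │ 9 │ ÷ │   
├───┼───┼───┼───┤   
│ 4 │ 5 │ 6 │ × │   
├───┼───┼───┼───┤   
│ 1 │ 2 │ 3 │ - │   
├───┼───┼───┼───┤   
│ 0 │ . │ = │ + │   
├───┼───┼───┼───┤   
│ C │ MC│ MR│ M+│   
└───┴───┴───┴───┘   
                    
                    
                    
                    


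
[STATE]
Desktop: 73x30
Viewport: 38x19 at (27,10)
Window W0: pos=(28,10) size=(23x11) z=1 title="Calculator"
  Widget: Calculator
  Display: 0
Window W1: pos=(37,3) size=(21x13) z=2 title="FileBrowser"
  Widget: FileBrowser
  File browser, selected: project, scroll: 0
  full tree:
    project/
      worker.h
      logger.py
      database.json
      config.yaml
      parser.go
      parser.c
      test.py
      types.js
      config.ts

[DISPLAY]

 ┏━━━━━━━━┃    config.yaml    ┃       
 ┃ Calcula┃    parser.go      ┃       
 ┠────────┃    parser.c       ┃       
 ┃        ┃    test.py        ┃       
 ┃┌───┬───┃    types.js       ┃       
 ┃│ 7 │ 8 ┗━━━━━━━━━━━━━━━━━━━┛       
 ┃├───┼───┼───┼───┤    ┃              
 ┃│ 4 │ 5 │ 6 │ × │    ┃              
 ┃├───┼───┼───┼───┤    ┃              
 ┃│ 1 │ 2 │ 3 │ - │    ┃              
 ┗━━━━━━━━━━━━━━━━━━━━━┛              
                                      
                                      
                                      
                                      
                                      
                                      
                                      
                                      


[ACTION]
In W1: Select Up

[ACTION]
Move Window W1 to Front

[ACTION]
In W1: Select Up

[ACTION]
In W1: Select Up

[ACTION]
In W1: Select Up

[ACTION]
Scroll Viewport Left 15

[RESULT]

                ┏━━━━━━━━┃    config.y
                ┃ Calcula┃    parser.g
                ┠────────┃    parser.c
                ┃        ┃    test.py 
                ┃┌───┬───┃    types.js
                ┃│ 7 │ 8 ┗━━━━━━━━━━━━
                ┃├───┼───┼───┼───┤    
                ┃│ 4 │ 5 │ 6 │ × │    
                ┃├───┼───┼───┼───┤    
                ┃│ 1 │ 2 │ 3 │ - │    
                ┗━━━━━━━━━━━━━━━━━━━━━
                                      
                                      
                                      
                                      
                                      
                                      
                                      
                                      


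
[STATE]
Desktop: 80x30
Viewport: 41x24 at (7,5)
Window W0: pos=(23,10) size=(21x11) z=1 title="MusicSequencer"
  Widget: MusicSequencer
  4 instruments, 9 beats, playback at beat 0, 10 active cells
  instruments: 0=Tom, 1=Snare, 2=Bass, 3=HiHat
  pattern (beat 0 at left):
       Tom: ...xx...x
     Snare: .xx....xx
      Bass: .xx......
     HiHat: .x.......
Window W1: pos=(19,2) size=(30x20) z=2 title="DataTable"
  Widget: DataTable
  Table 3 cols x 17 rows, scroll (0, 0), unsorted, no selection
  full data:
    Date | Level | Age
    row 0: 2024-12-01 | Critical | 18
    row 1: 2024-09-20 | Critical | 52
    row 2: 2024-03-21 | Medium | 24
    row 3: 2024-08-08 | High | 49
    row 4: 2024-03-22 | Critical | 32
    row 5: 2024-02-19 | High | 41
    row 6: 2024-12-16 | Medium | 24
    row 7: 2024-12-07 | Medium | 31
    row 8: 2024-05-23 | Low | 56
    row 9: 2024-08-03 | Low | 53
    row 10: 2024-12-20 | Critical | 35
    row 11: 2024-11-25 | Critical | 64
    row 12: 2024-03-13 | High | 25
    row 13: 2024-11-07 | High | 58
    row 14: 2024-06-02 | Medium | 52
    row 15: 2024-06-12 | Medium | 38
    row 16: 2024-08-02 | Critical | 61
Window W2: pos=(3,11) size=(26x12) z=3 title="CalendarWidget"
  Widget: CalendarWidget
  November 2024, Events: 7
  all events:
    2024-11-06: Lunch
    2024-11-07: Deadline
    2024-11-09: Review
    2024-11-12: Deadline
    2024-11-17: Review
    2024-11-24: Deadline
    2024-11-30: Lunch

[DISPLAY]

            ┃Date      │Level   │Age     
            ┃──────────┼────────┼───     
            ┃2024-12-01│Critical│18      
            ┃2024-09-20│Critical│52      
            ┃2024-03-21│Medium  │24      
            ┃2024-08-08│High    │49      
━━━━━━━━━━━━━━━━━━━━━┓2│Critical│32      
lendarWidget         ┃9│High    │41      
─────────────────────┨6│Medium  │24      
  November 2024      ┃7│Medium  │31      
Tu We Th Fr Sa Su    ┃3│Low     │56      
          1  2  3    ┃3│Low     │53      
 5  6*  7*  8  9* 10 ┃0│Critical│35      
12* 13 14 15 16 17*  ┃5│Critical│64      
19 20 21 22 23 24*   ┃3│High    │25      
26 27 28 29 30*      ┃7│High    │58      
                     ┃━━━━━━━━━━━━━━━━━━━
━━━━━━━━━━━━━━━━━━━━━┛                   
                                         
                                         
                                         
                                         
                                         
                                         


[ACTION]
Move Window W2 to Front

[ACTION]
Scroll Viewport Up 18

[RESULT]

                                         
                                         
            ┏━━━━━━━━━━━━━━━━━━━━━━━━━━━━
            ┃ DataTable                  
            ┠────────────────────────────
            ┃Date      │Level   │Age     
            ┃──────────┼────────┼───     
            ┃2024-12-01│Critical│18      
            ┃2024-09-20│Critical│52      
            ┃2024-03-21│Medium  │24      
            ┃2024-08-08│High    │49      
━━━━━━━━━━━━━━━━━━━━━┓2│Critical│32      
lendarWidget         ┃9│High    │41      
─────────────────────┨6│Medium  │24      
  November 2024      ┃7│Medium  │31      
Tu We Th Fr Sa Su    ┃3│Low     │56      
          1  2  3    ┃3│Low     │53      
 5  6*  7*  8  9* 10 ┃0│Critical│35      
12* 13 14 15 16 17*  ┃5│Critical│64      
19 20 21 22 23 24*   ┃3│High    │25      
26 27 28 29 30*      ┃7│High    │58      
                     ┃━━━━━━━━━━━━━━━━━━━
━━━━━━━━━━━━━━━━━━━━━┛                   
                                         


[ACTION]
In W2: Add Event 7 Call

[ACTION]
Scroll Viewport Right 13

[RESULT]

                                         
                                         
━━━━━━━━━━━━━━━━━━━━━━━━━━━━┓            
 DataTable                  ┃            
────────────────────────────┨            
Date      │Level   │Age     ┃            
──────────┼────────┼───     ┃            
2024-12-01│Critical│18      ┃            
2024-09-20│Critical│52      ┃            
2024-03-21│Medium  │24      ┃            
2024-08-08│High    │49      ┃            
━━━━━━━━┓2│Critical│32      ┃            
        ┃9│High    │41      ┃            
────────┨6│Medium  │24      ┃            
24      ┃7│Medium  │31      ┃            
a Su    ┃3│Low     │56      ┃            
2  3    ┃3│Low     │53      ┃            
  9* 10 ┃0│Critical│35      ┃            
16 17*  ┃5│Critical│64      ┃            
3 24*   ┃3│High    │25      ┃            
0*      ┃7│High    │58      ┃            
        ┃━━━━━━━━━━━━━━━━━━━┛            
━━━━━━━━┛                                
                                         


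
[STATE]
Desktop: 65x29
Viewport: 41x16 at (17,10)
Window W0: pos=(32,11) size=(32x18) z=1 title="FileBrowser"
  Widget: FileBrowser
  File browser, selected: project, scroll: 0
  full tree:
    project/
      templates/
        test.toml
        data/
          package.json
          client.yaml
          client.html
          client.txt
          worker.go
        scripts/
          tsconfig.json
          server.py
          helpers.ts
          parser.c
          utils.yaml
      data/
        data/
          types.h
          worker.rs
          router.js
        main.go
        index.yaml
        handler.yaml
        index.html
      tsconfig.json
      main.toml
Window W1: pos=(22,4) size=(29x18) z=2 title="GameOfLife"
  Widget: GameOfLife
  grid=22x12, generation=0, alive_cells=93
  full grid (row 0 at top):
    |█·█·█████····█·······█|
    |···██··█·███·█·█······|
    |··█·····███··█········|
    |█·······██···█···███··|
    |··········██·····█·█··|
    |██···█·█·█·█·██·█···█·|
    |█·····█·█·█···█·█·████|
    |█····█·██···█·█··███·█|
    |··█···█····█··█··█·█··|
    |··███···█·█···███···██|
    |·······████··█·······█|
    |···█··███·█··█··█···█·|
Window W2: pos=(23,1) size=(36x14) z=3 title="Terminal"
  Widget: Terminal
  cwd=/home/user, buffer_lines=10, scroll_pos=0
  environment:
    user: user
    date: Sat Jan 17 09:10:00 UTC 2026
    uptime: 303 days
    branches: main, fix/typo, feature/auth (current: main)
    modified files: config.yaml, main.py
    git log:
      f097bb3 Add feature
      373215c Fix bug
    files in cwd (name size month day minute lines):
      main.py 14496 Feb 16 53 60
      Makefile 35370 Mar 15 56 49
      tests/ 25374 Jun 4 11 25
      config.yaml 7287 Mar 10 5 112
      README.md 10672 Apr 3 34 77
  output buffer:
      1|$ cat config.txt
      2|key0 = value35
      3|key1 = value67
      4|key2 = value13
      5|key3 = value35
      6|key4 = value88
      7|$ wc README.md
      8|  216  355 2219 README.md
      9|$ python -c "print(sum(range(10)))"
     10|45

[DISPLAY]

     ┃┃$ wc README.md                    
     ┃┃  216  355 2219 README.md         
     ┃┃$ python -c "print(sum(range(10)))
     ┃┃45                                
     ┃┗━━━━━━━━━━━━━━━━━━━━━━━━━━━━━━━━━━
     ┃█····█·██···█·█··███·█     ┃       
     ┃··█···█····█··█··█·█··     ┃       
     ┃··███···█·█···███···██     ┃       
     ┃·······████··█·······█     ┃       
     ┃···█··███·█··█··█···█·     ┃       
     ┃                           ┃       
     ┗━━━━━━━━━━━━━━━━━━━━━━━━━━━┛       
               ┃                         
               ┃                         
               ┃                         
               ┃                         


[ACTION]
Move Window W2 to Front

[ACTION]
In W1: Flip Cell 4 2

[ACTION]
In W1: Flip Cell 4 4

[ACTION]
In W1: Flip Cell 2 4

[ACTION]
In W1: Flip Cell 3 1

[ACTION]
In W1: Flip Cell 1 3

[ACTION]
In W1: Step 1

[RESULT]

     ┃┃$ wc README.md                    
     ┃┃  216  355 2219 README.md         
     ┃┃$ python -c "print(sum(range(10)))
     ┃┃45                                
     ┃┗━━━━━━━━━━━━━━━━━━━━━━━━━━━━━━━━━━
     ┃·█···█··██·█··█·█····█     ┃       
     ┃·██·███·██·█··█··█·█·█     ┃       
     ┃··██····█·██·████···██     ┃       
     ┃··█·█·█···██·█··█····█     ┃       
     ┃······█···█···········     ┃       
     ┃                           ┃       
     ┗━━━━━━━━━━━━━━━━━━━━━━━━━━━┛       
               ┃                         
               ┃                         
               ┃                         
               ┃                         


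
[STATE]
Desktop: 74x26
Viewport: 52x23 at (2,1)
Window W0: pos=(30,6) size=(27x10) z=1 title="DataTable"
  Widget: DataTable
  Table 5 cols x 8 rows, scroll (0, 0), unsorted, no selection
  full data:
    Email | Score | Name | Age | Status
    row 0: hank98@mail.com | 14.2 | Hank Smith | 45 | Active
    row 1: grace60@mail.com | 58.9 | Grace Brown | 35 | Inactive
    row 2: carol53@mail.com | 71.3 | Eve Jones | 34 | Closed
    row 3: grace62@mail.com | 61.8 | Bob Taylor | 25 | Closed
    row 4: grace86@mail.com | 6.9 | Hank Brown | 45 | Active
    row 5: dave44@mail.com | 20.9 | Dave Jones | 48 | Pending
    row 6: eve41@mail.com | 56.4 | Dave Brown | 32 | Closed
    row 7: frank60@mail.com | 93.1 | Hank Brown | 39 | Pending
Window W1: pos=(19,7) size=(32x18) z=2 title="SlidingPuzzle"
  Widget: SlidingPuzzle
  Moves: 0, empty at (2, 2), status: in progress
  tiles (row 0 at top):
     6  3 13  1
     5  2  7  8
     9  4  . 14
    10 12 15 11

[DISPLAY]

                                                    
                                                    
                                                    
                                                    
                                                    
                            ┏━━━━━━━━━━━━━━━━━━━━━━━
                 ┏━━━━━━━━━━━━━━━━━━━━━━━━━━━━━━┓   
                 ┃ SlidingPuzzle                ┃───
                 ┠──────────────────────────────┨re│
                 ┃┌────┬────┬────┬────┐         ┃──┼
                 ┃│  6 │  3 │ 13 │  1 │         ┃2 │
                 ┃├────┼────┼────┼────┤         ┃9 │
                 ┃│  5 │  2 │  7 │  8 │         ┃3 │
                 ┃├────┼────┼────┼────┤         ┃8 │
                 ┃│  9 │  4 │    │ 14 │         ┃━━━
                 ┃├────┼────┼────┼────┤         ┃   
                 ┃│ 10 │ 12 │ 15 │ 11 │         ┃   
                 ┃└────┴────┴────┴────┘         ┃   
                 ┃Moves: 0                      ┃   
                 ┃                              ┃   
                 ┃                              ┃   
                 ┃                              ┃   
                 ┃                              ┃   


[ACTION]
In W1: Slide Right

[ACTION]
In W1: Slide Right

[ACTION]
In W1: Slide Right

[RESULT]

                                                    
                                                    
                                                    
                                                    
                                                    
                            ┏━━━━━━━━━━━━━━━━━━━━━━━
                 ┏━━━━━━━━━━━━━━━━━━━━━━━━━━━━━━┓   
                 ┃ SlidingPuzzle                ┃───
                 ┠──────────────────────────────┨re│
                 ┃┌────┬────┬────┬────┐         ┃──┼
                 ┃│  6 │  3 │ 13 │  1 │         ┃2 │
                 ┃├────┼────┼────┼────┤         ┃9 │
                 ┃│  5 │  2 │  7 │  8 │         ┃3 │
                 ┃├────┼────┼────┼────┤         ┃8 │
                 ┃│    │  9 │  4 │ 14 │         ┃━━━
                 ┃├────┼────┼────┼────┤         ┃   
                 ┃│ 10 │ 12 │ 15 │ 11 │         ┃   
                 ┃└────┴────┴────┴────┘         ┃   
                 ┃Moves: 2                      ┃   
                 ┃                              ┃   
                 ┃                              ┃   
                 ┃                              ┃   
                 ┃                              ┃   


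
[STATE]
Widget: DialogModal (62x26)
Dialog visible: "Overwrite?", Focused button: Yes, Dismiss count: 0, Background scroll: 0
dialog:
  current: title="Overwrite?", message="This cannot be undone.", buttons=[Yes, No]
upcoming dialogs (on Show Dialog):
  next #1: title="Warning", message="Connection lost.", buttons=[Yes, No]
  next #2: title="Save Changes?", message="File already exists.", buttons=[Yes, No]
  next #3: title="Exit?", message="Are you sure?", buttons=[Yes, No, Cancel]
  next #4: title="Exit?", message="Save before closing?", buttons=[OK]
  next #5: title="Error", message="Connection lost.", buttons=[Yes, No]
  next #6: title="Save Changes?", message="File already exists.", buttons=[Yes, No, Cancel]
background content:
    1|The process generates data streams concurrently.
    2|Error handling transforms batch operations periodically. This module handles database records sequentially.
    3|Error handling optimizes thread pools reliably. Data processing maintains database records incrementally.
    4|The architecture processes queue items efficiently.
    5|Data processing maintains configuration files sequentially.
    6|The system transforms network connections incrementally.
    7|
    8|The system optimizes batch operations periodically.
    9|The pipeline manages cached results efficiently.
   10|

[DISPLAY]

The process generates data streams concurrently.              
Error handling transforms batch operations periodically. This 
Error handling optimizes thread pools reliably. Data processin
The architecture processes queue items efficiently.           
Data processing maintains configuration files sequentially.   
The system transforms network connections incrementally.      
                                                              
The system optimizes batch operations periodically.           
The pipeline manages cached results efficiently.              
                                                              
                  ┌────────────────────────┐                  
                  │       Overwrite?       │                  
                  │ This cannot be undone. │                  
                  │       [Yes]  No        │                  
                  └────────────────────────┘                  
                                                              
                                                              
                                                              
                                                              
                                                              
                                                              
                                                              
                                                              
                                                              
                                                              
                                                              


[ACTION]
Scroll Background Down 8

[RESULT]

The pipeline manages cached results efficiently.              
                                                              
                                                              
                                                              
                                                              
                                                              
                                                              
                                                              
                                                              
                                                              
                  ┌────────────────────────┐                  
                  │       Overwrite?       │                  
                  │ This cannot be undone. │                  
                  │       [Yes]  No        │                  
                  └────────────────────────┘                  
                                                              
                                                              
                                                              
                                                              
                                                              
                                                              
                                                              
                                                              
                                                              
                                                              
                                                              


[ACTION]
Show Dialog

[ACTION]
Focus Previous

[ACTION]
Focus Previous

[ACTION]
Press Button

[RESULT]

The pipeline manages cached results efficiently.              
                                                              
                                                              
                                                              
                                                              
                                                              
                                                              
                                                              
                                                              
                                                              
                                                              
                                                              
                                                              
                                                              
                                                              
                                                              
                                                              
                                                              
                                                              
                                                              
                                                              
                                                              
                                                              
                                                              
                                                              
                                                              
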